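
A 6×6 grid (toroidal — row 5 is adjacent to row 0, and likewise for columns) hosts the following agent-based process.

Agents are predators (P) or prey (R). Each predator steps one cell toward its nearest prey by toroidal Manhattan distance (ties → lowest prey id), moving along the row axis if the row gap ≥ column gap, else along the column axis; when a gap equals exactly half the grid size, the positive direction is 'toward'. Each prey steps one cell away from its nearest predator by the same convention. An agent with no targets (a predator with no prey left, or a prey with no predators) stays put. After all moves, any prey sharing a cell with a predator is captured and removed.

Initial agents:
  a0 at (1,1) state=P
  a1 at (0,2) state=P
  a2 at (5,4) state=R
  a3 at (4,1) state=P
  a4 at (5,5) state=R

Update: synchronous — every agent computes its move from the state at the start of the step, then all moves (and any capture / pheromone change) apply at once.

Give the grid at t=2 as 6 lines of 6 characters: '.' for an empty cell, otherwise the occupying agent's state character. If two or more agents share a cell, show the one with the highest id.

t=1: a0@(0,1):P a1@(0,3):P a2@(5,5):R a3@(4,0):P a4@(5,4):R
t=2: a0@(0,0):P a1@(5,3):P a2@(0,5):R a3@(5,0):P a4@(4,4):R

P....R
......
......
......
....R.
P..P..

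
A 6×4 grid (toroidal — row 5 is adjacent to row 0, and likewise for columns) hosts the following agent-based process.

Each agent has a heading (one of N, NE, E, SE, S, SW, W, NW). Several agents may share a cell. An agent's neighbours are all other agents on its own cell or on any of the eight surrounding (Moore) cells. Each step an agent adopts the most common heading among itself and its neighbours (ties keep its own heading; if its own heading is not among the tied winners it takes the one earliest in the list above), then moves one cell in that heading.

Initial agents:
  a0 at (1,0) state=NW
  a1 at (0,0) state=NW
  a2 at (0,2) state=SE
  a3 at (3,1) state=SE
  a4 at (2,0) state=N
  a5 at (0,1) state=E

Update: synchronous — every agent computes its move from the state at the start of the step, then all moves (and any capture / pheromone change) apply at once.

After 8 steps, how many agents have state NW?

6

t=1: a0@(0,3):NW a1@(5,3):NW a2@(1,3):SE a3@(4,2):SE a4@(1,0):N a5@(5,0):NW
t=2: a0@(5,2):NW a1@(4,2):NW a2@(2,0):SE a3@(5,3):SE a4@(0,0):N a5@(4,3):NW
t=3: a0@(4,1):NW a1@(3,1):NW a2@(3,1):SE a3@(4,2):NW a4@(5,0):N a5@(3,2):NW
t=4: a0@(3,0):NW a1@(2,0):NW a2@(2,0):NW a3@(3,1):NW a4@(4,0):N a5@(2,1):NW
t=5: a0@(2,3):NW a1@(1,3):NW a2@(1,3):NW a3@(2,0):NW a4@(3,3):NW a5@(1,0):NW
t=6: a0@(1,2):NW a1@(0,2):NW a2@(0,2):NW a3@(1,3):NW a4@(2,2):NW a5@(0,3):NW
t=7: a0@(0,1):NW a1@(5,1):NW a2@(5,1):NW a3@(0,2):NW a4@(1,1):NW a5@(5,2):NW
t=8: a0@(5,0):NW a1@(4,0):NW a2@(4,0):NW a3@(5,1):NW a4@(0,0):NW a5@(4,1):NW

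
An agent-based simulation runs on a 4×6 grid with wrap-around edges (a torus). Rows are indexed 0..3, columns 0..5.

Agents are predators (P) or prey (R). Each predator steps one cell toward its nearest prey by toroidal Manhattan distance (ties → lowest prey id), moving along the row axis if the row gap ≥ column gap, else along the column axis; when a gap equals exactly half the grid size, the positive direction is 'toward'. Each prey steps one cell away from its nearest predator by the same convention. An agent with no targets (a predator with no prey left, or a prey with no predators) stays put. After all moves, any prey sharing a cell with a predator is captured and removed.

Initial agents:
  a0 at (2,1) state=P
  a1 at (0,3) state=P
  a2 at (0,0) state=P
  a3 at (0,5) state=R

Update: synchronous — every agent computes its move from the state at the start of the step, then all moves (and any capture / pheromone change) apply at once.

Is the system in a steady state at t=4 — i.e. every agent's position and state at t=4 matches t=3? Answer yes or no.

yes

t=1: a0@(3,1):P a1@(0,4):P a2@(0,5):P
t=2: (unchanged — steady state)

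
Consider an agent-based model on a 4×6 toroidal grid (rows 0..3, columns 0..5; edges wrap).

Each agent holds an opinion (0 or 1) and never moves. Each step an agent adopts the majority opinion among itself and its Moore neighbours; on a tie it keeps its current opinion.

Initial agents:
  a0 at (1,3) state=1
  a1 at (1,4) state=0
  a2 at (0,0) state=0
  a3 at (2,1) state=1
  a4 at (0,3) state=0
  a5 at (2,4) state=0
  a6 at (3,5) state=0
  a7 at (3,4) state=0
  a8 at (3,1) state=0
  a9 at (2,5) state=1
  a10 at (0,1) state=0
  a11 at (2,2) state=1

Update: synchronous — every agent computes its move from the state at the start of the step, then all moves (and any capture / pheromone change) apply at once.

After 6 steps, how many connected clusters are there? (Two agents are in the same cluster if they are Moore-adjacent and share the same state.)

t=1: a0@(1,3):0 a1@(1,4):0 a2@(0,0):0 a3@(2,1):1 a4@(0,3):0 a5@(2,4):0 a6@(3,5):0 a7@(3,4):0 a8@(3,1):0 a9@(2,5):0 a10@(0,1):0 a11@(2,2):1
t=2: (unchanged — steady state)

2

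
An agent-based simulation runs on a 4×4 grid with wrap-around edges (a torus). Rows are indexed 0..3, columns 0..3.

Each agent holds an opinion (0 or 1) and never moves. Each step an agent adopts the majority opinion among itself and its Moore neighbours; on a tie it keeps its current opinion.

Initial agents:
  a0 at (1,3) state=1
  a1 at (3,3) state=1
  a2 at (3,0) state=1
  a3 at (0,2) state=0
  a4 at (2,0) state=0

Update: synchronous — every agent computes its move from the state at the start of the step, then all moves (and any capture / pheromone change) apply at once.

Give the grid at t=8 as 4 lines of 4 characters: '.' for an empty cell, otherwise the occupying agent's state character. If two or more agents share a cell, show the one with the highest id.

..1.
...1
1...
1..1

t=1: a0@(1,3):0 a1@(3,3):1 a2@(3,0):1 a3@(0,2):1 a4@(2,0):1
t=2: a0@(1,3):1 a1@(3,3):1 a2@(3,0):1 a3@(0,2):1 a4@(2,0):1
t=3: (unchanged — steady state)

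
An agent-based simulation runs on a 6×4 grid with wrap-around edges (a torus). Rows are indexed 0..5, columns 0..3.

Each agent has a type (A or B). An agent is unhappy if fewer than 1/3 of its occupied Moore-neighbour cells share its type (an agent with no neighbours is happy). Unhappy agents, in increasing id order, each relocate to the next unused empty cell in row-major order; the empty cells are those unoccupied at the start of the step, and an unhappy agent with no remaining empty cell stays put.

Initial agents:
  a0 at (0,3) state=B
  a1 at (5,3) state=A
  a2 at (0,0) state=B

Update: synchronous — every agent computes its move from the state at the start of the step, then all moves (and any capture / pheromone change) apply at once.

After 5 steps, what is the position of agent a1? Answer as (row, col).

t=1: a0@(0,3):B a1@(0,1):A a2@(0,0):B
t=2: a0@(0,3):B a1@(0,2):A a2@(0,0):B
t=3: a0@(0,3):B a1@(0,1):A a2@(0,0):B
t=4: a0@(0,3):B a1@(0,2):A a2@(0,0):B
t=5: a0@(0,3):B a1@(0,1):A a2@(0,0):B

(0, 1)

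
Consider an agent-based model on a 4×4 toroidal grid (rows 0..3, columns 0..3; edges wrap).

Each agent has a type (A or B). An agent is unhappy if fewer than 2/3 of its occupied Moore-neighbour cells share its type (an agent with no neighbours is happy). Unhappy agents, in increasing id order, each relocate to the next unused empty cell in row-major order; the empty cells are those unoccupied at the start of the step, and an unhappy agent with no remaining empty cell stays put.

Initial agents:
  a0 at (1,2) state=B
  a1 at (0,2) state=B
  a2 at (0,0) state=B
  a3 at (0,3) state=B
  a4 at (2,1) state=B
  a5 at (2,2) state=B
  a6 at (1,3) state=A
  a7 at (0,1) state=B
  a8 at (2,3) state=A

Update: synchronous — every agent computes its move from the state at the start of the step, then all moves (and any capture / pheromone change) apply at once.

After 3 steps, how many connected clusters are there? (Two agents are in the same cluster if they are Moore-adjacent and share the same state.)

t=1: a0@(1,2):B a1@(0,2):B a2@(0,0):B a3@(0,3):B a4@(2,1):B a5@(1,0):B a6@(1,1):A a7@(0,1):B a8@(2,0):A
t=2: a0@(1,2):B a1@(0,2):B a2@(0,0):B a3@(0,3):B a4@(1,3):B a5@(1,0):B a6@(2,2):A a7@(0,1):B a8@(2,3):A
t=3: a0@(1,2):B a1@(0,2):B a2@(0,0):B a3@(0,3):B a4@(1,3):B a5@(1,0):B a6@(1,1):A a7@(0,1):B a8@(2,0):A

2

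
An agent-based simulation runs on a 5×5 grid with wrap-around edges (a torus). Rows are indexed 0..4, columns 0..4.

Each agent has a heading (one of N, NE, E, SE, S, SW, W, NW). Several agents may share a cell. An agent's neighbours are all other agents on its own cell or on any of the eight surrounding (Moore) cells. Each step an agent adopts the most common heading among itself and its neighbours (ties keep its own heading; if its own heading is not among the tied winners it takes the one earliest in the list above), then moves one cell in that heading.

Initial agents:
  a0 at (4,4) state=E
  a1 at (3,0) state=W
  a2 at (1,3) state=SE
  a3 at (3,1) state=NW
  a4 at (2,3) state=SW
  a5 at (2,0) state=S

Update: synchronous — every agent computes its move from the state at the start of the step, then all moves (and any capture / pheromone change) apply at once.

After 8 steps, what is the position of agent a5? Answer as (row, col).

t=1: a0@(4,0):E a1@(3,4):W a2@(2,4):SE a3@(2,0):NW a4@(3,2):SW a5@(3,0):S
t=2: a0@(4,1):E a1@(3,3):W a2@(3,0):SE a3@(1,4):NW a4@(4,1):SW a5@(4,0):S
t=3: a0@(4,2):E a1@(3,2):W a2@(4,1):SE a3@(0,3):NW a4@(0,0):SW a5@(0,0):S
t=4: a0@(4,3):E a1@(3,1):W a2@(0,2):SE a3@(4,2):NW a4@(1,4):SW a5@(1,0):S
t=5: a0@(4,4):E a1@(3,0):W a2@(1,3):SE a3@(3,1):NW a4@(2,3):SW a5@(2,0):S
t=6: a0@(4,0):E a1@(3,4):W a2@(2,4):SE a3@(2,0):NW a4@(3,2):SW a5@(3,0):S
t=7: a0@(4,1):E a1@(3,3):W a2@(3,0):SE a3@(1,4):NW a4@(4,1):SW a5@(4,0):S
t=8: a0@(4,2):E a1@(3,2):W a2@(4,1):SE a3@(0,3):NW a4@(0,0):SW a5@(0,0):S

(0, 0)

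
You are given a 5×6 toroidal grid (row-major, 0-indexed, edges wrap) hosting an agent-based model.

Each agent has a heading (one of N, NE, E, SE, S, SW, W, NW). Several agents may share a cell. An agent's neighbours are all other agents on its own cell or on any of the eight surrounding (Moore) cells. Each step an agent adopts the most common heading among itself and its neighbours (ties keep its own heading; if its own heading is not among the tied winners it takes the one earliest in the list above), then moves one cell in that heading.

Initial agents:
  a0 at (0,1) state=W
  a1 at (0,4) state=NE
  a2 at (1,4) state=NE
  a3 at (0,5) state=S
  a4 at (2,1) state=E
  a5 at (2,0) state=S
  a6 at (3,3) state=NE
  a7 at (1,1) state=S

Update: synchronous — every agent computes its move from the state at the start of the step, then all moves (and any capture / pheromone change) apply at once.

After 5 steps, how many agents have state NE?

t=1: a0@(0,0):W a1@(4,5):NE a2@(0,5):NE a3@(4,0):NE a4@(3,1):S a5@(3,0):S a6@(2,4):NE a7@(2,1):S
t=2: a0@(4,1):NE a1@(3,0):NE a2@(4,0):NE a3@(3,1):NE a4@(4,1):S a5@(4,0):S a6@(1,5):NE a7@(3,1):S
t=3: a0@(3,2):NE a1@(2,1):NE a2@(3,1):NE a3@(2,2):NE a4@(3,2):NE a5@(3,1):NE a6@(0,0):NE a7@(2,2):NE
t=4: a0@(2,3):NE a1@(1,2):NE a2@(2,2):NE a3@(1,3):NE a4@(2,3):NE a5@(2,2):NE a6@(4,1):NE a7@(1,3):NE
t=5: a0@(1,4):NE a1@(0,3):NE a2@(1,3):NE a3@(0,4):NE a4@(1,4):NE a5@(1,3):NE a6@(3,2):NE a7@(0,4):NE

8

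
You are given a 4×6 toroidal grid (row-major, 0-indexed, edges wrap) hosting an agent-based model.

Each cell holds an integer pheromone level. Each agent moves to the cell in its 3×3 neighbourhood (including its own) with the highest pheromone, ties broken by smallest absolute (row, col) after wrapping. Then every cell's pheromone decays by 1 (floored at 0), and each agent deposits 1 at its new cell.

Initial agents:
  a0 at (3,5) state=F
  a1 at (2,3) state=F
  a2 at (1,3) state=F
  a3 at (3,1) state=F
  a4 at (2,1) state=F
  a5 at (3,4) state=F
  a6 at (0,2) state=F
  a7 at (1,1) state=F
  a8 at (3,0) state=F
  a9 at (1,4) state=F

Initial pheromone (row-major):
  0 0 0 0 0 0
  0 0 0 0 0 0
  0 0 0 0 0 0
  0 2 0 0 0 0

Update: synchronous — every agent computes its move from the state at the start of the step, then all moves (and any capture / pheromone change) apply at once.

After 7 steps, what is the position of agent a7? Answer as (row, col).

t=1: a0@(0,0) a1@(1,2) a2@(0,2) a3@(3,1) a4@(3,1) a5@(0,3) a6@(3,1) a7@(0,0) a8@(3,1) a9@(0,3) | pheromone: 2 0 1 2 0 0 / 0 0 1 0 0 0 / 0 0 0 0 0 0 / 0 5 0 0 0 0
t=2: a0@(3,1) a1@(0,3) a2@(3,1) a3@(3,1) a4@(3,1) a5@(0,3) a6@(3,1) a7@(3,1) a8@(3,1) a9@(0,3) | pheromone: 1 0 0 4 0 0 / 0 0 0 0 0 0 / 0 0 0 0 0 0 / 0 11 0 0 0 0
t=3: a0@(3,1) a1@(0,3) a2@(3,1) a3@(3,1) a4@(3,1) a5@(0,3) a6@(3,1) a7@(3,1) a8@(3,1) a9@(0,3) | pheromone: 0 0 0 6 0 0 / 0 0 0 0 0 0 / 0 0 0 0 0 0 / 0 17 0 0 0 0
t=4: a0@(3,1) a1@(0,3) a2@(3,1) a3@(3,1) a4@(3,1) a5@(0,3) a6@(3,1) a7@(3,1) a8@(3,1) a9@(0,3) | pheromone: 0 0 0 8 0 0 / 0 0 0 0 0 0 / 0 0 0 0 0 0 / 0 23 0 0 0 0
t=5: a0@(3,1) a1@(0,3) a2@(3,1) a3@(3,1) a4@(3,1) a5@(0,3) a6@(3,1) a7@(3,1) a8@(3,1) a9@(0,3) | pheromone: 0 0 0 10 0 0 / 0 0 0 0 0 0 / 0 0 0 0 0 0 / 0 29 0 0 0 0
t=6: a0@(3,1) a1@(0,3) a2@(3,1) a3@(3,1) a4@(3,1) a5@(0,3) a6@(3,1) a7@(3,1) a8@(3,1) a9@(0,3) | pheromone: 0 0 0 12 0 0 / 0 0 0 0 0 0 / 0 0 0 0 0 0 / 0 35 0 0 0 0
t=7: a0@(3,1) a1@(0,3) a2@(3,1) a3@(3,1) a4@(3,1) a5@(0,3) a6@(3,1) a7@(3,1) a8@(3,1) a9@(0,3) | pheromone: 0 0 0 14 0 0 / 0 0 0 0 0 0 / 0 0 0 0 0 0 / 0 41 0 0 0 0

(3, 1)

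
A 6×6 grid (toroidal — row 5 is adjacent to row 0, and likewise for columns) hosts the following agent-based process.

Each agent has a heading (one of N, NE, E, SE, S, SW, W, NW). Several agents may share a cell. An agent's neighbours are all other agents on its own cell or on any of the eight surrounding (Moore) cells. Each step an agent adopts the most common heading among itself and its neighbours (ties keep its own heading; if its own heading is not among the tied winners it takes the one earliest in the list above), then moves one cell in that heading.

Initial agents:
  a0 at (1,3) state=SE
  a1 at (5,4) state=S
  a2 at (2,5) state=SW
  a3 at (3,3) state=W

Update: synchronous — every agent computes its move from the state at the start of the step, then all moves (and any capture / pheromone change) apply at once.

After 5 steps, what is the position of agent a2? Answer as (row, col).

(1, 0)

t=1: a0@(2,4):SE a1@(0,4):S a2@(3,4):SW a3@(3,2):W
t=2: a0@(3,5):SE a1@(1,4):S a2@(4,3):SW a3@(3,1):W
t=3: a0@(4,0):SE a1@(2,4):S a2@(5,2):SW a3@(3,0):W
t=4: a0@(5,1):SE a1@(3,4):S a2@(0,1):SW a3@(3,5):W
t=5: a0@(0,2):SE a1@(4,4):S a2@(1,0):SW a3@(3,4):W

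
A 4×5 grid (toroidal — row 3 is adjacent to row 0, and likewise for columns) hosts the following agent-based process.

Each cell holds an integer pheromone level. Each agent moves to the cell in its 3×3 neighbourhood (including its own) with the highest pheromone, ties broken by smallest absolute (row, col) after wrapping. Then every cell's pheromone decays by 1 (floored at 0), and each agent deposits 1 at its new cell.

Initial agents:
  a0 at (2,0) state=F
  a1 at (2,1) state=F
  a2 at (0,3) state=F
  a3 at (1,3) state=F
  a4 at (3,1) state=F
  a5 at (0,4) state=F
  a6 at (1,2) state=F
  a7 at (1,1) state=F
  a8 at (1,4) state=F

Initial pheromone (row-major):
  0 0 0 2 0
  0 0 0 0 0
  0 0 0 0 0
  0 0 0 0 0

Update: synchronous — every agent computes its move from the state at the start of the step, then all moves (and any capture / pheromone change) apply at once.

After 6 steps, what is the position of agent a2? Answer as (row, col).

(0, 3)

t=1: a0@(1,0) a1@(1,0) a2@(0,3) a3@(0,3) a4@(0,0) a5@(0,3) a6@(0,3) a7@(0,0) a8@(0,3) | pheromone: 2 0 0 6 0 / 2 0 0 0 0 / 0 0 0 0 0 / 0 0 0 0 0
t=2: a0@(0,0) a1@(0,0) a2@(0,3) a3@(0,3) a4@(0,0) a5@(0,3) a6@(0,3) a7@(0,0) a8@(0,3) | pheromone: 5 0 0 10 0 / 1 0 0 0 0 / 0 0 0 0 0 / 0 0 0 0 0
t=3: a0@(0,0) a1@(0,0) a2@(0,3) a3@(0,3) a4@(0,0) a5@(0,3) a6@(0,3) a7@(0,0) a8@(0,3) | pheromone: 8 0 0 14 0 / 0 0 0 0 0 / 0 0 0 0 0 / 0 0 0 0 0
t=4: a0@(0,0) a1@(0,0) a2@(0,3) a3@(0,3) a4@(0,0) a5@(0,3) a6@(0,3) a7@(0,0) a8@(0,3) | pheromone: 11 0 0 18 0 / 0 0 0 0 0 / 0 0 0 0 0 / 0 0 0 0 0
t=5: a0@(0,0) a1@(0,0) a2@(0,3) a3@(0,3) a4@(0,0) a5@(0,3) a6@(0,3) a7@(0,0) a8@(0,3) | pheromone: 14 0 0 22 0 / 0 0 0 0 0 / 0 0 0 0 0 / 0 0 0 0 0
t=6: a0@(0,0) a1@(0,0) a2@(0,3) a3@(0,3) a4@(0,0) a5@(0,3) a6@(0,3) a7@(0,0) a8@(0,3) | pheromone: 17 0 0 26 0 / 0 0 0 0 0 / 0 0 0 0 0 / 0 0 0 0 0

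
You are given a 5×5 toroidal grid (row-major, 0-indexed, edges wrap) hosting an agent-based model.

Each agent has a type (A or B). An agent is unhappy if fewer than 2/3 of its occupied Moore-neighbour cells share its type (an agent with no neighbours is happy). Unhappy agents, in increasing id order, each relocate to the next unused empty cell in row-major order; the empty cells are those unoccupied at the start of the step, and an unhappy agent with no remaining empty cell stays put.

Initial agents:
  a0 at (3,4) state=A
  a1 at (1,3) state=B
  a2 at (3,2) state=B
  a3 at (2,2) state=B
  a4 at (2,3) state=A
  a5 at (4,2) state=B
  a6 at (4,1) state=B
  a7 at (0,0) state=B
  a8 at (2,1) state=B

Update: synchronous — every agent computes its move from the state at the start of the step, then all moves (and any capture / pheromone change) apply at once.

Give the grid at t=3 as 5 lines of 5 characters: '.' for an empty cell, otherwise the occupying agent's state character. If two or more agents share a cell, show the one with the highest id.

t=1: a0@(3,4):A a1@(0,1):B a2@(3,2):B a3@(2,2):B a4@(0,2):A a5@(4,2):B a6@(4,1):B a7@(0,0):B a8@(2,1):B
t=2: a0@(3,4):A a1@(0,1):B a2@(3,2):B a3@(2,2):B a4@(0,3):A a5@(4,2):B a6@(4,1):B a7@(0,0):B a8@(2,1):B
t=3: a0@(3,4):A a1@(0,1):B a2@(3,2):B a3@(2,2):B a4@(0,2):A a5@(4,2):B a6@(4,1):B a7@(0,0):B a8@(2,1):B

BBA..
.....
.BB..
..B.A
.BB..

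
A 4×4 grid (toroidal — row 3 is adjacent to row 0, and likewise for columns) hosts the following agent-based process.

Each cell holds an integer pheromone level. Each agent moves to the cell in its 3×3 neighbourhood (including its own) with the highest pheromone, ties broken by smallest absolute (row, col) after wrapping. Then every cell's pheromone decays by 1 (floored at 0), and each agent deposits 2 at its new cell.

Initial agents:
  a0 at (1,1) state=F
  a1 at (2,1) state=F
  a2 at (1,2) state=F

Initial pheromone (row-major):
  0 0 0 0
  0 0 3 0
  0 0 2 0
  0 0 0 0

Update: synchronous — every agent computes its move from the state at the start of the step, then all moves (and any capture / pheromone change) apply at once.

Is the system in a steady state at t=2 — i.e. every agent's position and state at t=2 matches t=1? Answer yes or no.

yes

t=1: a0@(1,2) a1@(1,2) a2@(1,2) | pheromone: 0 0 0 0 / 0 0 8 0 / 0 0 1 0 / 0 0 0 0
t=2: a0@(1,2) a1@(1,2) a2@(1,2) | pheromone: 0 0 0 0 / 0 0 13 0 / 0 0 0 0 / 0 0 0 0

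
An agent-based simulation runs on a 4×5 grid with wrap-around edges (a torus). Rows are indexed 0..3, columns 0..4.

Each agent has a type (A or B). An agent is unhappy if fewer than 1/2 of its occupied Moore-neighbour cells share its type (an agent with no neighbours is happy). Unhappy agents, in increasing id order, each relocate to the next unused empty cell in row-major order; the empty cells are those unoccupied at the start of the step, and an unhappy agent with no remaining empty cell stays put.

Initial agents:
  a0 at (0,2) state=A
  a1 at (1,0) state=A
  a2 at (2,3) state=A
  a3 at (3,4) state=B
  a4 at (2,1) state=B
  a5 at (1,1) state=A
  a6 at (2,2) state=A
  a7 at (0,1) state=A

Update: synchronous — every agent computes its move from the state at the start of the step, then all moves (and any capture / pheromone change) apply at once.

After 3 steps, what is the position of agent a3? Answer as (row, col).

t=1: a0@(0,2):A a1@(1,0):A a2@(2,3):A a3@(0,0):B a4@(0,3):B a5@(1,1):A a6@(2,2):A a7@(0,1):A
t=2: a0@(0,2):A a1@(1,0):A a2@(2,3):A a3@(0,4):B a4@(1,2):B a5@(1,1):A a6@(2,2):A a7@(0,1):A
t=3: a0@(0,2):A a1@(1,0):A a2@(2,3):A a3@(0,0):B a4@(0,3):B a5@(1,1):A a6@(2,2):A a7@(0,1):A

(0, 0)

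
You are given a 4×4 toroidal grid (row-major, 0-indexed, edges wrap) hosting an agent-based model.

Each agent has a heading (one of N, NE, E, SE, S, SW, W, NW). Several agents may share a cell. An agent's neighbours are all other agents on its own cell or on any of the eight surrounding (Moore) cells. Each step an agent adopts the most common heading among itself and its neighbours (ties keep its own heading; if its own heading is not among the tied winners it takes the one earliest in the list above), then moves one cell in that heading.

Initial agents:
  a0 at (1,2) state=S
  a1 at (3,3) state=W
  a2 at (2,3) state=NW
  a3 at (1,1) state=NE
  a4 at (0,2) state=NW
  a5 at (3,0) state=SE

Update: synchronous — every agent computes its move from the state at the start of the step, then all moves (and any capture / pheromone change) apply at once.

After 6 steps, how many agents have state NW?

6

t=1: a0@(0,1):NW a1@(2,2):NW a2@(1,2):NW a3@(0,2):NE a4@(3,1):NW a5@(0,1):SE
t=2: a0@(3,0):NW a1@(1,1):NW a2@(0,1):NW a3@(3,1):NW a4@(2,0):NW a5@(3,0):NW
t=3: a0@(2,3):NW a1@(0,0):NW a2@(3,0):NW a3@(2,0):NW a4@(1,3):NW a5@(2,3):NW
t=4: a0@(1,2):NW a1@(3,3):NW a2@(2,3):NW a3@(1,3):NW a4@(0,2):NW a5@(1,2):NW
t=5: a0@(0,1):NW a1@(2,2):NW a2@(1,2):NW a3@(0,2):NW a4@(3,1):NW a5@(0,1):NW
t=6: a0@(3,0):NW a1@(1,1):NW a2@(0,1):NW a3@(3,1):NW a4@(2,0):NW a5@(3,0):NW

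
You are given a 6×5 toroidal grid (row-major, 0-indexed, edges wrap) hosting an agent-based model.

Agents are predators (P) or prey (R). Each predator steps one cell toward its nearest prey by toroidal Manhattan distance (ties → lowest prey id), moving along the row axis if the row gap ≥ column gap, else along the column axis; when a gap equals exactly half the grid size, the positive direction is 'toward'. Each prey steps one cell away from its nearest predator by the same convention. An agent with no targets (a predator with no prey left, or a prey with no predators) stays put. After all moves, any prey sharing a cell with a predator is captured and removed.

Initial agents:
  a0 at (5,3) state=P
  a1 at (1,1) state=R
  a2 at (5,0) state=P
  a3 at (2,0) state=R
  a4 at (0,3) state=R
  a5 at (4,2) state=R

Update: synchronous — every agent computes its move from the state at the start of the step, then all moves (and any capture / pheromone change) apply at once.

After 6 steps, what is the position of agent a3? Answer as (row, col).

(0, 0)

t=1: a0@(0,3):P a1@(2,1):R a2@(0,0):P a3@(1,0):R a4@(1,3):R a5@(3,2):R
t=2: a0@(1,3):P a1@(3,1):R a2@(1,0):P a3@(2,0):R a4@(2,3):R a5@(2,2):R
t=3: a0@(2,3):P a1@(4,1):R a2@(2,0):P a3@(3,0):R a4@(3,3):R a5@(3,2):R
t=4: a0@(3,3):P a1@(5,1):R a2@(3,0):P a3@(4,0):R a4@(4,3):R a5@(4,2):R
t=5: a0@(4,3):P a1@(0,1):R a2@(4,0):P a3@(5,0):R a4@(5,3):R a5@(5,2):R
t=6: a0@(5,3):P a1@(1,1):R a2@(5,0):P a3@(0,0):R a4@(0,3):R a5@(0,2):R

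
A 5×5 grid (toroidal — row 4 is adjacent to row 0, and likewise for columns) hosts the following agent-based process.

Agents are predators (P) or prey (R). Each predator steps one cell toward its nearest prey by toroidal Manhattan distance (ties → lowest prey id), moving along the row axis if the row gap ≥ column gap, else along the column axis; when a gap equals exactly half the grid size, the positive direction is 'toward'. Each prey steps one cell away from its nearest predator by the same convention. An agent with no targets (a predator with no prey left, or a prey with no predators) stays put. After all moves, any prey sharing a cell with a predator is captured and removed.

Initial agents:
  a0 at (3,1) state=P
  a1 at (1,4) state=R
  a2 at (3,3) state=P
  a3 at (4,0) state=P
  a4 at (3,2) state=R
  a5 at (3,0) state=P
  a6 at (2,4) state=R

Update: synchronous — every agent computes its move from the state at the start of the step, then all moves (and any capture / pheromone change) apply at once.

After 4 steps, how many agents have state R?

3

t=1: a0@(3,2):P a1@(0,4):R a2@(3,2):P a3@(0,0):P a4@(3,3):R a5@(3,1):P a6@(1,4):R
t=2: a0@(3,3):P a1@(0,3):R a2@(3,3):P a3@(0,4):P a4@(3,4):R a5@(3,2):P a6@(2,4):R
t=3: a0@(3,4):P a1@(0,2):R a2@(3,4):P a3@(0,3):P a4@(3,0):R a5@(3,3):P a6@(1,4):R
t=4: a0@(3,0):P a1@(0,1):R a2@(3,0):P a3@(0,2):P a4@(3,1):R a5@(3,4):P a6@(0,4):R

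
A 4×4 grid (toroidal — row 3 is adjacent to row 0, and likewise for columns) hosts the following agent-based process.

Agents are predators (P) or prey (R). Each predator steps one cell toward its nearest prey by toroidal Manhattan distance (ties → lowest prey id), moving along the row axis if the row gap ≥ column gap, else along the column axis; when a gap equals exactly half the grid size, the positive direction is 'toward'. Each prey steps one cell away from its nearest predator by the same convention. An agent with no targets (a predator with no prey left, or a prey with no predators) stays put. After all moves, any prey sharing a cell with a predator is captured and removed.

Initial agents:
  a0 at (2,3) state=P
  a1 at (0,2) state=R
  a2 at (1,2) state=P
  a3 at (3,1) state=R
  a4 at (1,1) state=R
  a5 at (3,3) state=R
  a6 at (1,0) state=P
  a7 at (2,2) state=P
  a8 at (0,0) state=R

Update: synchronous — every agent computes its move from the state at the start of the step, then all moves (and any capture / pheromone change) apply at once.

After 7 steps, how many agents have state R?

t=1: a0@(3,3):P a2@(0,2):P a3@(0,1):R a4@(1,0):R a5@(0,3):R a6@(1,1):P a7@(3,2):P a8@(3,0):R
t=2: a0@(0,3):P a2@(0,1):P a3@(0,0):R a4@(1,3):R a5@(1,3):R a6@(0,1):P a7@(0,2):P a8@(3,1):R
t=3: a0@(0,0):P a2@(0,0):P a3@(0,1):R a4@(2,3):R a5@(2,3):R a6@(0,0):P a7@(0,3):P a8@(2,1):R
t=4: a0@(0,1):P a2@(0,1):P a3@(0,2):R a4@(1,3):R a5@(1,3):R a6@(0,1):P a7@(0,0):P a8@(1,1):R
t=5: a0@(0,2):P a2@(0,2):P a3@(0,3):R a4@(2,3):R a5@(2,3):R a6@(0,2):P a7@(0,1):P a8@(2,1):R
t=6: a0@(0,3):P a2@(0,3):P a3@(0,0):R a4@(1,3):R a5@(1,3):R a6@(0,3):P a7@(0,2):P a8@(1,1):R
t=7: a0@(0,0):P a2@(0,0):P a3@(0,1):R a4@(2,3):R a5@(2,3):R a6@(0,0):P a7@(0,3):P a8@(2,1):R

4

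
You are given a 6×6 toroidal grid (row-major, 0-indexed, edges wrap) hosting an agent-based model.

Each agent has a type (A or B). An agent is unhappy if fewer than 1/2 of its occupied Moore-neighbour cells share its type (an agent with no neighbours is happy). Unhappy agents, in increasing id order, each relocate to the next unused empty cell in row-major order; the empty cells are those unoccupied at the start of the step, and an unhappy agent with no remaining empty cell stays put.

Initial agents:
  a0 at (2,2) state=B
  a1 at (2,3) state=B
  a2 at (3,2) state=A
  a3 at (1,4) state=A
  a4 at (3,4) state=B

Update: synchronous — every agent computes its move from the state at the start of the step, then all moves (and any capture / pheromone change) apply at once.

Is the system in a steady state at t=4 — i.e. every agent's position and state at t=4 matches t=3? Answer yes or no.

yes

t=1: a0@(2,2):B a1@(2,3):B a2@(0,0):A a3@(0,1):A a4@(3,4):B
t=2: (unchanged — steady state)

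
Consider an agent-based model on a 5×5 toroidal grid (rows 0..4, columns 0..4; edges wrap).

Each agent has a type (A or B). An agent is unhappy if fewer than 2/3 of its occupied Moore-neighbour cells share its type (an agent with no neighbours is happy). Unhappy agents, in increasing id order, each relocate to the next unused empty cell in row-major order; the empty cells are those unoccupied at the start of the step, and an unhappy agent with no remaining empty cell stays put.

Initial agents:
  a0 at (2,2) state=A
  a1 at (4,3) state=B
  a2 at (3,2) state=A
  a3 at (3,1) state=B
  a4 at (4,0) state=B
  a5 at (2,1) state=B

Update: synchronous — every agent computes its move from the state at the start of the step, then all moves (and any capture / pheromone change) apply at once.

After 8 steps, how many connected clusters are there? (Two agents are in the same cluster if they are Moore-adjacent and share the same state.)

t=1: a0@(0,0):A a1@(0,1):B a2@(0,2):A a3@(0,3):B a4@(4,0):B a5@(0,4):B
t=2: a0@(1,0):A a1@(1,1):B a2@(1,2):A a3@(1,3):B a4@(4,0):B a5@(0,4):B
t=3: a0@(0,0):A a1@(0,1):B a2@(0,2):A a3@(0,3):B a4@(4,0):B a5@(0,4):B
t=4: a0@(1,0):A a1@(1,1):B a2@(1,2):A a3@(1,3):B a4@(4,0):B a5@(0,4):B
t=5: a0@(0,0):A a1@(0,1):B a2@(0,2):A a3@(0,3):B a4@(4,0):B a5@(0,4):B
t=6: a0@(1,0):A a1@(1,1):B a2@(1,2):A a3@(1,3):B a4@(4,0):B a5@(0,4):B
t=7: a0@(0,0):A a1@(0,1):B a2@(0,2):A a3@(0,3):B a4@(4,0):B a5@(0,4):B
t=8: a0@(1,0):A a1@(1,1):B a2@(1,2):A a3@(1,3):B a4@(4,0):B a5@(0,4):B

4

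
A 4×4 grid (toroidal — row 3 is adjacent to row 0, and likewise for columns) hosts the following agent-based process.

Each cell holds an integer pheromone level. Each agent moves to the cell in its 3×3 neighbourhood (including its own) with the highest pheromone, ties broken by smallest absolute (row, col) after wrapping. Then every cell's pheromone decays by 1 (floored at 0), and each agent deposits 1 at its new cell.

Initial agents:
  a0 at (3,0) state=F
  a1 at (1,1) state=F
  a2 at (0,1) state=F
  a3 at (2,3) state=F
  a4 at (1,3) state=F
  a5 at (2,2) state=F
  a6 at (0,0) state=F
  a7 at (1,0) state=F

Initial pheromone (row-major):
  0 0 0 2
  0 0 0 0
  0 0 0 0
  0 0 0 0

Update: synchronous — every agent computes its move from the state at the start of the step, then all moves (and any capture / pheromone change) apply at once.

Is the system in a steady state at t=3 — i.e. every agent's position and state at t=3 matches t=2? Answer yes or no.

no

t=1: a0@(0,3) a1@(0,0) a2@(0,0) a3@(1,0) a4@(0,3) a5@(1,1) a6@(0,3) a7@(0,3) | pheromone: 2 0 0 5 / 1 1 0 0 / 0 0 0 0 / 0 0 0 0
t=2: a0@(0,3) a1@(0,3) a2@(0,3) a3@(0,3) a4@(0,3) a5@(0,0) a6@(0,3) a7@(0,3) | pheromone: 2 0 0 11 / 0 0 0 0 / 0 0 0 0 / 0 0 0 0
t=3: a0@(0,3) a1@(0,3) a2@(0,3) a3@(0,3) a4@(0,3) a5@(0,3) a6@(0,3) a7@(0,3) | pheromone: 1 0 0 18 / 0 0 0 0 / 0 0 0 0 / 0 0 0 0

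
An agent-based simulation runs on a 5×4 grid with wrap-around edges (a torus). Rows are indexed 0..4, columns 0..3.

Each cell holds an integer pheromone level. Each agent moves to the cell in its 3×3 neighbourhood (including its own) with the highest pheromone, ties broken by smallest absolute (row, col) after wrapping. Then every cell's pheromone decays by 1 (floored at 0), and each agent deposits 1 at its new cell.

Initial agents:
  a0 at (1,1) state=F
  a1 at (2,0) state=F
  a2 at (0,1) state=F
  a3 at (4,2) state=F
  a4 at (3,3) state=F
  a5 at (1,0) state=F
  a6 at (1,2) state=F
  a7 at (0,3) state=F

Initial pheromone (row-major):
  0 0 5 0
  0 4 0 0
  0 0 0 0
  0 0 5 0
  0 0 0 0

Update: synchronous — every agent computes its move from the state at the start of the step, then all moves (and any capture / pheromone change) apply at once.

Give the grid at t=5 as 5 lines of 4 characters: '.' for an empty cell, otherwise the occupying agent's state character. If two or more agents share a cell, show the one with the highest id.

..F.
....
....
..F.
....

t=1: a0@(0,2) a1@(1,1) a2@(0,2) a3@(0,2) a4@(3,2) a5@(1,1) a6@(0,2) a7@(0,2) | pheromone: 0 0 9 0 / 0 5 0 0 / 0 0 0 0 / 0 0 5 0 / 0 0 0 0
t=2: a0@(0,2) a1@(0,2) a2@(0,2) a3@(0,2) a4@(3,2) a5@(0,2) a6@(0,2) a7@(0,2) | pheromone: 0 0 15 0 / 0 4 0 0 / 0 0 0 0 / 0 0 5 0 / 0 0 0 0
t=3: a0@(0,2) a1@(0,2) a2@(0,2) a3@(0,2) a4@(3,2) a5@(0,2) a6@(0,2) a7@(0,2) | pheromone: 0 0 21 0 / 0 3 0 0 / 0 0 0 0 / 0 0 5 0 / 0 0 0 0
t=4: a0@(0,2) a1@(0,2) a2@(0,2) a3@(0,2) a4@(3,2) a5@(0,2) a6@(0,2) a7@(0,2) | pheromone: 0 0 27 0 / 0 2 0 0 / 0 0 0 0 / 0 0 5 0 / 0 0 0 0
t=5: a0@(0,2) a1@(0,2) a2@(0,2) a3@(0,2) a4@(3,2) a5@(0,2) a6@(0,2) a7@(0,2) | pheromone: 0 0 33 0 / 0 1 0 0 / 0 0 0 0 / 0 0 5 0 / 0 0 0 0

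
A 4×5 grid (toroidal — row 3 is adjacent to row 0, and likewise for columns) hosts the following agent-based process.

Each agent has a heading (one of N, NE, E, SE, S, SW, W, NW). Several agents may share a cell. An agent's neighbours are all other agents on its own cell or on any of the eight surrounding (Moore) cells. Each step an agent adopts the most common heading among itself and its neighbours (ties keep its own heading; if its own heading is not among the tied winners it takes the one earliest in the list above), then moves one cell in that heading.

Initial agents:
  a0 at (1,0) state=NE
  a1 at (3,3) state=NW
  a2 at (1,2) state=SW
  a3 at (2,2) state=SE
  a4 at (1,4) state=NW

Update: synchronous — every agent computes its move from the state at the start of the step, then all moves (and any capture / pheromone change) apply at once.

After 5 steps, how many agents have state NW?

4

t=1: a0@(0,1):NE a1@(2,2):NW a2@(2,1):SW a3@(3,3):SE a4@(0,3):NW
t=2: a0@(3,2):NE a1@(1,1):NW a2@(3,0):SW a3@(2,2):NW a4@(3,2):NW
t=3: a0@(2,1):NW a1@(0,0):NW a2@(0,4):SW a3@(1,1):NW a4@(2,1):NW
t=4: a0@(1,0):NW a1@(3,4):NW a2@(1,3):SW a3@(0,0):NW a4@(1,0):NW
t=5: a0@(0,4):NW a1@(2,3):NW a2@(2,2):SW a3@(3,4):NW a4@(0,4):NW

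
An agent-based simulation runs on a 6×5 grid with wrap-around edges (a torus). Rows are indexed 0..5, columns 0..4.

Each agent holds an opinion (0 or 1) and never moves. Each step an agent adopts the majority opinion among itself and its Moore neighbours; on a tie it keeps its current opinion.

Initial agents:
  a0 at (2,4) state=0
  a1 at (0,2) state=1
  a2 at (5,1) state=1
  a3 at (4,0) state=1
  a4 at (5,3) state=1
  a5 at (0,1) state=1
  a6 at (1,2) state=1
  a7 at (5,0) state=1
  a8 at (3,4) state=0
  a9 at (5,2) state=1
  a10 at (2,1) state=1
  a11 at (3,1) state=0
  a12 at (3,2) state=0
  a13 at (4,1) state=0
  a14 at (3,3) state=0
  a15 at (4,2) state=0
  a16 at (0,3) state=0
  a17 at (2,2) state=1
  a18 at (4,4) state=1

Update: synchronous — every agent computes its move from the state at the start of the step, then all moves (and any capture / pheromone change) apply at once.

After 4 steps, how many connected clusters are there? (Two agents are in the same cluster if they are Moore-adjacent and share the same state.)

2

t=1: a0@(2,4):0 a1@(0,2):1 a2@(5,1):1 a3@(4,0):1 a4@(5,3):1 a5@(0,1):1 a6@(1,2):1 a7@(5,0):1 a8@(3,4):0 a9@(5,2):1 a10@(2,1):1 a11@(3,1):0 a12@(3,2):0 a13@(4,1):0 a14@(3,3):0 a15@(4,2):0 a16@(0,3):1 a17@(2,2):1 a18@(4,4):1
t=2: (unchanged — steady state)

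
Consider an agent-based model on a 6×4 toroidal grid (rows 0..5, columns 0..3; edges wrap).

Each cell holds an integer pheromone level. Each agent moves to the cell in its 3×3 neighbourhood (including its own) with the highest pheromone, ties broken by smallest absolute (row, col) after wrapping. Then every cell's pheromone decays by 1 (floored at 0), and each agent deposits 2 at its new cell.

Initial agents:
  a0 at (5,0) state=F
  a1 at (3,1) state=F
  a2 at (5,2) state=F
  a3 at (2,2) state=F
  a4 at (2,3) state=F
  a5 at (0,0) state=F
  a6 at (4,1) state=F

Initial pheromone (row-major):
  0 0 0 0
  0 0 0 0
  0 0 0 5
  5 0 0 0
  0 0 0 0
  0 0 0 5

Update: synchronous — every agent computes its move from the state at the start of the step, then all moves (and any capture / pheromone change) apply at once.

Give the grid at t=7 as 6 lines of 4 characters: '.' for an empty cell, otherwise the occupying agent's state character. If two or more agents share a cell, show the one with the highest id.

....
....
...F
....
....
...F

t=1: a0@(5,3) a1@(3,0) a2@(5,3) a3@(2,3) a4@(2,3) a5@(5,3) a6@(3,0) | pheromone: 0 0 0 0 / 0 0 0 0 / 0 0 0 8 / 8 0 0 0 / 0 0 0 0 / 0 0 0 10
t=2: a0@(5,3) a1@(2,3) a2@(5,3) a3@(2,3) a4@(2,3) a5@(5,3) a6@(2,3) | pheromone: 0 0 0 0 / 0 0 0 0 / 0 0 0 15 / 7 0 0 0 / 0 0 0 0 / 0 0 0 15
t=3: a0@(5,3) a1@(2,3) a2@(5,3) a3@(2,3) a4@(2,3) a5@(5,3) a6@(2,3) | pheromone: 0 0 0 0 / 0 0 0 0 / 0 0 0 22 / 6 0 0 0 / 0 0 0 0 / 0 0 0 20
t=4: a0@(5,3) a1@(2,3) a2@(5,3) a3@(2,3) a4@(2,3) a5@(5,3) a6@(2,3) | pheromone: 0 0 0 0 / 0 0 0 0 / 0 0 0 29 / 5 0 0 0 / 0 0 0 0 / 0 0 0 25
t=5: a0@(5,3) a1@(2,3) a2@(5,3) a3@(2,3) a4@(2,3) a5@(5,3) a6@(2,3) | pheromone: 0 0 0 0 / 0 0 0 0 / 0 0 0 36 / 4 0 0 0 / 0 0 0 0 / 0 0 0 30
t=6: a0@(5,3) a1@(2,3) a2@(5,3) a3@(2,3) a4@(2,3) a5@(5,3) a6@(2,3) | pheromone: 0 0 0 0 / 0 0 0 0 / 0 0 0 43 / 3 0 0 0 / 0 0 0 0 / 0 0 0 35
t=7: a0@(5,3) a1@(2,3) a2@(5,3) a3@(2,3) a4@(2,3) a5@(5,3) a6@(2,3) | pheromone: 0 0 0 0 / 0 0 0 0 / 0 0 0 50 / 2 0 0 0 / 0 0 0 0 / 0 0 0 40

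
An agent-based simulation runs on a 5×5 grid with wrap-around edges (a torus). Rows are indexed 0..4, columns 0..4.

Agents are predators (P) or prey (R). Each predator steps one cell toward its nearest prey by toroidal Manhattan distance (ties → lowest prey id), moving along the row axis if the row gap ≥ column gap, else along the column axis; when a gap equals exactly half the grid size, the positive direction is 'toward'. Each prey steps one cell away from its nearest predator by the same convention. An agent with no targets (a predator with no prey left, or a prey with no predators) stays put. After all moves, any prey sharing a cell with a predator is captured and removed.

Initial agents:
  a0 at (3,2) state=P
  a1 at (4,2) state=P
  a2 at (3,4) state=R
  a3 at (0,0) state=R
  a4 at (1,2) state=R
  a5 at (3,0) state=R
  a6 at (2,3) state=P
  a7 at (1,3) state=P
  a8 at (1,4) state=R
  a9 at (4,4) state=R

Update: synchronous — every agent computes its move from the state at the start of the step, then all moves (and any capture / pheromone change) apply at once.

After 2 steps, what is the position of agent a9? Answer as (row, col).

t=1: a0@(3,3):P a1@(0,2):P a2@(3,0):R a3@(0,4):R a4@(1,1):R a5@(3,4):R a6@(3,3):P a7@(1,2):P a8@(1,0):R a9@(4,0):R
t=2: a0@(3,4):P a1@(0,3):P a2@(3,1):R a3@(0,0):R a4@(1,0):R a5@(3,0):R a6@(3,4):P a7@(1,1):P a8@(1,4):R a9@(4,1):R

(4, 1)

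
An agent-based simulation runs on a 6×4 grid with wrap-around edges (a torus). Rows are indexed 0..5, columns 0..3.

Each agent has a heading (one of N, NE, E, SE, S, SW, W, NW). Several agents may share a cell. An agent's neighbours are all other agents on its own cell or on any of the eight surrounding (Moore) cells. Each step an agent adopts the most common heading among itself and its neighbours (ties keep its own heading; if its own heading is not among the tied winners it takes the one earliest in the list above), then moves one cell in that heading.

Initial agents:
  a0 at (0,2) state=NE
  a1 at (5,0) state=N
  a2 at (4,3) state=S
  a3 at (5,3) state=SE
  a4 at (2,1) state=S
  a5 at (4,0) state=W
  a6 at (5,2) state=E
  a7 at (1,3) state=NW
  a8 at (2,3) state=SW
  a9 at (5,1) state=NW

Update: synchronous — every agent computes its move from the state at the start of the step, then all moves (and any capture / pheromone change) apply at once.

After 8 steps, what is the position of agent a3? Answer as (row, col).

(3, 1)

t=1: a0@(5,1):NW a1@(4,0):N a2@(5,3):S a3@(0,0):SE a4@(3,1):S a5@(4,3):W a6@(5,3):E a7@(0,2):NW a8@(3,2):SW a9@(4,0):NW
t=2: a0@(4,0):NW a1@(5,0):S a2@(4,2):NW a3@(1,1):SE a4@(4,1):S a5@(4,2):W a6@(4,2):NW a7@(5,1):NW a8@(4,1):SW a9@(3,3):NW
t=3: a0@(3,3):NW a1@(0,0):S a2@(3,1):NW a3@(2,2):SE a4@(3,0):NW a5@(3,1):NW a6@(3,1):NW a7@(4,0):NW a8@(3,0):NW a9@(2,2):NW
t=4: a0@(2,2):NW a1@(1,0):S a2@(2,0):NW a3@(1,1):NW a4@(2,3):NW a5@(2,0):NW a6@(2,0):NW a7@(3,3):NW a8@(2,3):NW a9@(1,1):NW
t=5: a0@(1,1):NW a1@(0,3):NW a2@(1,3):NW a3@(0,0):NW a4@(1,2):NW a5@(1,3):NW a6@(1,3):NW a7@(2,2):NW a8@(1,2):NW a9@(0,0):NW
t=6: a0@(0,0):NW a1@(5,2):NW a2@(0,2):NW a3@(5,3):NW a4@(0,1):NW a5@(0,2):NW a6@(0,2):NW a7@(1,1):NW a8@(0,1):NW a9@(5,3):NW
t=7: a0@(5,3):NW a1@(4,1):NW a2@(5,1):NW a3@(4,2):NW a4@(5,0):NW a5@(5,1):NW a6@(5,1):NW a7@(0,0):NW a8@(5,0):NW a9@(4,2):NW
t=8: a0@(4,2):NW a1@(3,0):NW a2@(4,0):NW a3@(3,1):NW a4@(4,3):NW a5@(4,0):NW a6@(4,0):NW a7@(5,3):NW a8@(4,3):NW a9@(3,1):NW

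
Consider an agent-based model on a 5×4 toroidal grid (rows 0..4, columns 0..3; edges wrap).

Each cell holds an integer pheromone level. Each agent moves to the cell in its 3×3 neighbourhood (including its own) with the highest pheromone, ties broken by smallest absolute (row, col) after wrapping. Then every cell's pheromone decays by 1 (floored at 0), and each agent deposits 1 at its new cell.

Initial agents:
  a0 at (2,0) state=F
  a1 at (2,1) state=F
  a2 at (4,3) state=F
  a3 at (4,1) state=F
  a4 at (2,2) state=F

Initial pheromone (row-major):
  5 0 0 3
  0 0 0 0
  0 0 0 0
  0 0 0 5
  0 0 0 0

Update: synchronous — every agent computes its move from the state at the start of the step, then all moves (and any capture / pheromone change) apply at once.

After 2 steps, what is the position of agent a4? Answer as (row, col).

(3, 3)

t=1: a0@(3,3) a1@(1,0) a2@(0,0) a3@(0,0) a4@(3,3) | pheromone: 6 0 0 2 / 1 0 0 0 / 0 0 0 0 / 0 0 0 6 / 0 0 0 0
t=2: a0@(3,3) a1@(0,0) a2@(0,0) a3@(0,0) a4@(3,3) | pheromone: 8 0 0 1 / 0 0 0 0 / 0 0 0 0 / 0 0 0 7 / 0 0 0 0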